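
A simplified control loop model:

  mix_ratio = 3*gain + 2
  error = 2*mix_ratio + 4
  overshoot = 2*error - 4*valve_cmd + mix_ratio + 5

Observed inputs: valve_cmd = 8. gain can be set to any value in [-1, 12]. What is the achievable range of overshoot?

Substituting into the error equation gives error = 6*gain + 8.
Substituting into the overshoot equation gives overshoot = 15*gain - 9.
Linear in gain, so extremes are at the endpoints: gain = -1 gives overshoot = -24; gain = 12 gives overshoot = 171.

-24 to 171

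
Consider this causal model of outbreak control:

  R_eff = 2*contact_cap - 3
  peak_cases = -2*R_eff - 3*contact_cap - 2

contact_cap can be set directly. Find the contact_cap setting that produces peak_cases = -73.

contact_cap = 11

Substituting into the peak_cases equation gives peak_cases = -7*contact_cap + 4.
Solve -7*contact_cap + 4 = -73: contact_cap = (-73 - 4) / -7 = 11.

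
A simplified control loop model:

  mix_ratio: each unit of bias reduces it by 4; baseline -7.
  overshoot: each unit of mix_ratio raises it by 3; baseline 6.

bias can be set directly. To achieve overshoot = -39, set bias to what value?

bias = 2

Substituting into the overshoot equation gives overshoot = -12*bias - 15.
Solve -12*bias - 15 = -39: bias = (-39 + 15) / -12 = 2.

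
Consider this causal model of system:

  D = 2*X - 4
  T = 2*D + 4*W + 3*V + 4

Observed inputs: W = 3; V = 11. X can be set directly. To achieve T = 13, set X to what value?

Substituting into the T equation gives T = 4*X + 41.
Solve 4*X + 41 = 13: X = (13 - 41) / 4 = -7.

X = -7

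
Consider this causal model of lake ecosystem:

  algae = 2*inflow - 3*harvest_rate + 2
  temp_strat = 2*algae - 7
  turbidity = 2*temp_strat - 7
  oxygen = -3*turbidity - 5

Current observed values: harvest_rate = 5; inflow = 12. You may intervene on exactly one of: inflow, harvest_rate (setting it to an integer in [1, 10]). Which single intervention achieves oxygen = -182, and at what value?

Intervening on inflow: oxygen = -24*inflow + 214. Reaching -182 requires inflow = 33/2, not an integer.
Intervening on harvest_rate: with other inputs at their observed values, oxygen = 36*harvest_rate - 254. Solving for -182 gives harvest_rate = 2, within [1, 10].

set harvest_rate = 2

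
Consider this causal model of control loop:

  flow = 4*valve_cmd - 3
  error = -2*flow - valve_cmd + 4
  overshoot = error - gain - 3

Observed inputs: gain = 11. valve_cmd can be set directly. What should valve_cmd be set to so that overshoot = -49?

Substituting into the error equation gives error = -9*valve_cmd + 10.
overshoot becomes -9*valve_cmd - 4.
Solve -9*valve_cmd - 4 = -49: valve_cmd = (-49 + 4) / -9 = 5.

valve_cmd = 5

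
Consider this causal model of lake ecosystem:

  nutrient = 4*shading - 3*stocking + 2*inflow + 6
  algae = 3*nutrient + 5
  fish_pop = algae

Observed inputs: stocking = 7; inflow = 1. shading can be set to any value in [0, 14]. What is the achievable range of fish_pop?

Substituting into the nutrient equation gives nutrient = 4*shading - 13.
Substituting into the algae equation gives algae = 12*shading - 34.
Substituting into the fish_pop equation gives fish_pop = 12*shading - 34.
Linear in shading, so extremes are at the endpoints: shading = 0 gives fish_pop = -34; shading = 14 gives fish_pop = 134.

-34 to 134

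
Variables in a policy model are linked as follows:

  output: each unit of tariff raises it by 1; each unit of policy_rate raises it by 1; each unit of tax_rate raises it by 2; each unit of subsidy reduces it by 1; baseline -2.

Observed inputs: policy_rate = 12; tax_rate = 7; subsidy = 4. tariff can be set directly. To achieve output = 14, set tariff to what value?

Substituting into the output equation gives output = tariff + 20.
Solve tariff + 20 = 14: tariff = (14 - 20) / 1 = -6.

tariff = -6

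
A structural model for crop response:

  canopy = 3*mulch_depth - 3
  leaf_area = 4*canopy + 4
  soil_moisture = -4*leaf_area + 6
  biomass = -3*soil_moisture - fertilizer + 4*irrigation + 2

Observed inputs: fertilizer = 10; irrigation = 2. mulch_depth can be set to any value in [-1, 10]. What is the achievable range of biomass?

-258 to 1326

Substituting into the leaf_area equation gives leaf_area = 12*mulch_depth - 8.
Substituting into the soil_moisture equation gives soil_moisture = -48*mulch_depth + 38.
Substituting into the biomass equation gives biomass = 144*mulch_depth - 114.
Linear in mulch_depth, so extremes are at the endpoints: mulch_depth = -1 gives biomass = -258; mulch_depth = 10 gives biomass = 1326.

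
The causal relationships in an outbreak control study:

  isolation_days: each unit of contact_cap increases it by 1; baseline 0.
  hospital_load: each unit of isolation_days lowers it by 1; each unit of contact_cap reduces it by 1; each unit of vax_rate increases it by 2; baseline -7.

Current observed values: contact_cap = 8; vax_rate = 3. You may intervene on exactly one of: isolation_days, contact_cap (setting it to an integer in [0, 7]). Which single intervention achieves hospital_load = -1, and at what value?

set contact_cap = 0

Intervening on isolation_days: hospital_load = -isolation_days - 9. Reaching -1 requires isolation_days = -8, outside [0, 7].
Intervening on contact_cap: with other inputs at their observed values, hospital_load = -2*contact_cap - 1. Solving for -1 gives contact_cap = 0, within [0, 7].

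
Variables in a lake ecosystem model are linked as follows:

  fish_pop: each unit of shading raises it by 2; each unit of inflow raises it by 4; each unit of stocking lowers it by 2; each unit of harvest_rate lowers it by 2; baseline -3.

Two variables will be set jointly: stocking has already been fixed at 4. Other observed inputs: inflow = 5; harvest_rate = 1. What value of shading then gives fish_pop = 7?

shading = 0

With stocking held at 4:
Substituting into the fish_pop equation gives fish_pop = 2*shading + 7.
Solve 2*shading + 7 = 7: shading = (7 - 7) / 2 = 0.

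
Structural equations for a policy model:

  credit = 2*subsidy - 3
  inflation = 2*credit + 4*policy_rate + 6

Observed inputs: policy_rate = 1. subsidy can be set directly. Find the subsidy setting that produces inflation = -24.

subsidy = -7

Substituting into the inflation equation gives inflation = 4*subsidy + 4.
Solve 4*subsidy + 4 = -24: subsidy = (-24 - 4) / 4 = -7.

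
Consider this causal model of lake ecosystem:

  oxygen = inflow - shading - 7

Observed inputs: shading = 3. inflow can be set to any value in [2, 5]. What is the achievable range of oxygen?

Substituting into the oxygen equation gives oxygen = inflow - 10.
Linear in inflow, so extremes are at the endpoints: inflow = 2 gives oxygen = -8; inflow = 5 gives oxygen = -5.

-8 to -5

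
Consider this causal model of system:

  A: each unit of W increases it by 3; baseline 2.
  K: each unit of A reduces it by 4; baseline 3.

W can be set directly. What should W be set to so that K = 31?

Substituting into the K equation gives K = -12*W - 5.
Solve -12*W - 5 = 31: W = (31 + 5) / -12 = -3.

W = -3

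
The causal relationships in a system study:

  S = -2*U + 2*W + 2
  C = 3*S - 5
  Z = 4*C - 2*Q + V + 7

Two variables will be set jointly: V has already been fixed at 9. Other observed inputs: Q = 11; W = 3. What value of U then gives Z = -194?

U = 11

With V held at 9:
Substituting into the S equation gives S = -2*U + 8.
Substituting into the C equation gives C = -6*U + 19.
This gives Z = -24*U + 70.
Solve -24*U + 70 = -194: U = (-194 - 70) / -24 = 11.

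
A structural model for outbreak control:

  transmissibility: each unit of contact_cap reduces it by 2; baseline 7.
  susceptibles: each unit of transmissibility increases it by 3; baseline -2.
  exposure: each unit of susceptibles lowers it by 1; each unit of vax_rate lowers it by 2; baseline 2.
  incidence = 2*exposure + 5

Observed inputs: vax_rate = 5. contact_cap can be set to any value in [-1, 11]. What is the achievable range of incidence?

-61 to 83

Substituting into the susceptibles equation gives susceptibles = -6*contact_cap + 19.
So exposure = 6*contact_cap - 27.
This gives incidence = 12*contact_cap - 49.
Linear in contact_cap, so extremes are at the endpoints: contact_cap = -1 gives incidence = -61; contact_cap = 11 gives incidence = 83.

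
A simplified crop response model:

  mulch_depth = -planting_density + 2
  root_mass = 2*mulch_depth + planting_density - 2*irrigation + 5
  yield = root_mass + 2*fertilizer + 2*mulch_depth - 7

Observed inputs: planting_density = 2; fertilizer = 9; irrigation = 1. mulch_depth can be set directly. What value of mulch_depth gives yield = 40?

Intervening on mulch_depth fixes its value directly, overriding its dependence on planting_density.
Substituting into the root_mass equation gives root_mass = 2*mulch_depth + 5.
Substituting into the yield equation gives yield = 4*mulch_depth + 16.
Solve 4*mulch_depth + 16 = 40: mulch_depth = (40 - 16) / 4 = 6.

mulch_depth = 6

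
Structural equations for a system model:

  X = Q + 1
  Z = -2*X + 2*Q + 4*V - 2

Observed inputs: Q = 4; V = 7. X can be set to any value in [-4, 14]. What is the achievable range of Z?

6 to 42

Intervening on X fixes its value directly, overriding its dependence on Q.
Substituting into the Z equation gives Z = -2*X + 34.
Linear in X, so extremes are at the endpoints: X = -4 gives Z = 42; X = 14 gives Z = 6.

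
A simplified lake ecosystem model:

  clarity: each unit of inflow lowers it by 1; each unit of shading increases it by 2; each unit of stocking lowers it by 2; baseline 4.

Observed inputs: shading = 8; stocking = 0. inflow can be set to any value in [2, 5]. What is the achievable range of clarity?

15 to 18

Substituting into the clarity equation gives clarity = -inflow + 20.
Linear in inflow, so extremes are at the endpoints: inflow = 2 gives clarity = 18; inflow = 5 gives clarity = 15.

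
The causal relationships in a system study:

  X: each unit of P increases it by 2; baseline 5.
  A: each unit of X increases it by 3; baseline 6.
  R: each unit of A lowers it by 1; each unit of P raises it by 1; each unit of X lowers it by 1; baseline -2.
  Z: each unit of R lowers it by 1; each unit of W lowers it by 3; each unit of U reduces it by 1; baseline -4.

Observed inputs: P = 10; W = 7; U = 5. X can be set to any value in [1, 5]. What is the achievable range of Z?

-28 to -12

Intervening on X fixes its value directly, overriding its dependence on P.
Substituting into the R equation gives R = -4*X + 2.
So Z = 4*X - 32.
Linear in X, so extremes are at the endpoints: X = 1 gives Z = -28; X = 5 gives Z = -12.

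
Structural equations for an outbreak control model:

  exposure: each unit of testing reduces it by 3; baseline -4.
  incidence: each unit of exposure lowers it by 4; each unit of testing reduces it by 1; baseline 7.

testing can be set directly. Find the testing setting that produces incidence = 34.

Substituting into the incidence equation gives incidence = 11*testing + 23.
Solve 11*testing + 23 = 34: testing = (34 - 23) / 11 = 1.

testing = 1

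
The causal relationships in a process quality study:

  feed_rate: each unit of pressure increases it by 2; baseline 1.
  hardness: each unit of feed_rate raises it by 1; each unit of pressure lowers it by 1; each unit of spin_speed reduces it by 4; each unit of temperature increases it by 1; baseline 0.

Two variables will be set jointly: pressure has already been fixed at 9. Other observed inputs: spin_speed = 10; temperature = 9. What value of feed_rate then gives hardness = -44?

With pressure held at 9:
Intervening on feed_rate fixes its value directly, overriding its dependence on pressure.
Substituting into the hardness equation gives hardness = feed_rate - 40.
Solve feed_rate - 40 = -44: feed_rate = (-44 + 40) / 1 = -4.

feed_rate = -4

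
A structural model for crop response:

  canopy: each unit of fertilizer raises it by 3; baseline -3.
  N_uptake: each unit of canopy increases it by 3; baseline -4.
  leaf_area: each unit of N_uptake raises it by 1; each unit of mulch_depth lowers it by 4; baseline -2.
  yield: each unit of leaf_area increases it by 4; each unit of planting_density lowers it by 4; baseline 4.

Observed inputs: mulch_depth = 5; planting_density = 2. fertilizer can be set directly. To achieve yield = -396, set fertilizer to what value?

Substituting into the N_uptake equation gives N_uptake = 9*fertilizer - 13.
Substituting into the leaf_area equation gives leaf_area = 9*fertilizer - 35.
Substituting into the yield equation gives yield = 36*fertilizer - 144.
Solve 36*fertilizer - 144 = -396: fertilizer = (-396 + 144) / 36 = -7.

fertilizer = -7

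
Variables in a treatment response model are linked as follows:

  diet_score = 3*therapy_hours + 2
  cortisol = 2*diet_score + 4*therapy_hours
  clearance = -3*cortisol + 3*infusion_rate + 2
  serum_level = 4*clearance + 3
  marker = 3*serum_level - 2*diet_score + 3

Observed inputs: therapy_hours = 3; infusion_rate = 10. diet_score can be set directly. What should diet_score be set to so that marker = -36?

Intervening on diet_score fixes its value directly, overriding its dependence on therapy_hours.
Substituting into the cortisol equation gives cortisol = 2*diet_score + 12.
So clearance = -6*diet_score - 4.
This gives serum_level = -24*diet_score - 13.
So marker = -74*diet_score - 36.
Solve -74*diet_score - 36 = -36: diet_score = (-36 + 36) / -74 = 0.

diet_score = 0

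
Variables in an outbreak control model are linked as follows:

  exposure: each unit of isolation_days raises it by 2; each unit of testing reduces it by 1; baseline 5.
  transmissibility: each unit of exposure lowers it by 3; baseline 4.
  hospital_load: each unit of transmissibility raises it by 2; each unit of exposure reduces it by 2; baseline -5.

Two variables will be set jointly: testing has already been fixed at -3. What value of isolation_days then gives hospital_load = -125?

With testing held at -3:
Substituting into the exposure equation gives exposure = 2*isolation_days + 8.
So transmissibility = -6*isolation_days - 20.
Substituting into the hospital_load equation gives hospital_load = -16*isolation_days - 61.
Solve -16*isolation_days - 61 = -125: isolation_days = (-125 + 61) / -16 = 4.

isolation_days = 4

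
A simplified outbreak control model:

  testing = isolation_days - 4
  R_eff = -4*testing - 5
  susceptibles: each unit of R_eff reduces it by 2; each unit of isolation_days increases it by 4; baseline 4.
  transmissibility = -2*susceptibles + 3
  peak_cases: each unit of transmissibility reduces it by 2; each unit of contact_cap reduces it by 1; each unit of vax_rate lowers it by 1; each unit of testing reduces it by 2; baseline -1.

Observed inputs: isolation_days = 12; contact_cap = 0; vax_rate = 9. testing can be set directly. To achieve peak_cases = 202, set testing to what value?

Intervening on testing fixes its value directly, overriding its dependence on isolation_days.
Substituting into the susceptibles equation gives susceptibles = 8*testing + 62.
So transmissibility = -16*testing - 121.
This gives peak_cases = 30*testing + 232.
Solve 30*testing + 232 = 202: testing = (202 - 232) / 30 = -1.

testing = -1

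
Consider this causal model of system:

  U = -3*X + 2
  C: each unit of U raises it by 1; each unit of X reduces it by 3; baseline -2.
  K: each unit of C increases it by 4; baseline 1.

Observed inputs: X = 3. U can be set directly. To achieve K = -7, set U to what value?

U = 9

Intervening on U fixes its value directly, overriding its dependence on X.
Substituting into the C equation gives C = U - 11.
This gives K = 4*U - 43.
Solve 4*U - 43 = -7: U = (-7 + 43) / 4 = 9.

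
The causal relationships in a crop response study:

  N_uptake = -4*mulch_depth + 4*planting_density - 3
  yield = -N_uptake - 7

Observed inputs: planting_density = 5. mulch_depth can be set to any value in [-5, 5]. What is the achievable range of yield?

Substituting into the N_uptake equation gives N_uptake = -4*mulch_depth + 17.
Substituting into the yield equation gives yield = 4*mulch_depth - 24.
Linear in mulch_depth, so extremes are at the endpoints: mulch_depth = -5 gives yield = -44; mulch_depth = 5 gives yield = -4.

-44 to -4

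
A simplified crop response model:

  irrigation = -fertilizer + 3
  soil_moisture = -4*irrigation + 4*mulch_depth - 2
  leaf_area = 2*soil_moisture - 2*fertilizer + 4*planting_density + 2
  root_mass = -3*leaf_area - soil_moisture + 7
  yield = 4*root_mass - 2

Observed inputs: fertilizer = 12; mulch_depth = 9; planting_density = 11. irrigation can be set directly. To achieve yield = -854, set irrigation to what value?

Intervening on irrigation fixes its value directly, overriding its dependence on fertilizer.
Substituting into the soil_moisture equation gives soil_moisture = -4*irrigation + 34.
So leaf_area = -8*irrigation + 90.
Substituting into the root_mass equation gives root_mass = 28*irrigation - 297.
yield becomes 112*irrigation - 1190.
Solve 112*irrigation - 1190 = -854: irrigation = (-854 + 1190) / 112 = 3.

irrigation = 3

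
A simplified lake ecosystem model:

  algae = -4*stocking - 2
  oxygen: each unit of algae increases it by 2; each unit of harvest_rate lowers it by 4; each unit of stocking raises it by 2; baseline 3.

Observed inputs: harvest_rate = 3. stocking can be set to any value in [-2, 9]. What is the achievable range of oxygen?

-67 to -1

Substituting into the oxygen equation gives oxygen = -6*stocking - 13.
Linear in stocking, so extremes are at the endpoints: stocking = -2 gives oxygen = -1; stocking = 9 gives oxygen = -67.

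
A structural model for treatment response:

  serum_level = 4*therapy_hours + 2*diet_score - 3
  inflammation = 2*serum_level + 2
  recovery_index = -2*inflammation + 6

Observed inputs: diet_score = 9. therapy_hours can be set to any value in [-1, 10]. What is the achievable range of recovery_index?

Substituting into the serum_level equation gives serum_level = 4*therapy_hours + 15.
inflammation becomes 8*therapy_hours + 32.
So recovery_index = -16*therapy_hours - 58.
Linear in therapy_hours, so extremes are at the endpoints: therapy_hours = -1 gives recovery_index = -42; therapy_hours = 10 gives recovery_index = -218.

-218 to -42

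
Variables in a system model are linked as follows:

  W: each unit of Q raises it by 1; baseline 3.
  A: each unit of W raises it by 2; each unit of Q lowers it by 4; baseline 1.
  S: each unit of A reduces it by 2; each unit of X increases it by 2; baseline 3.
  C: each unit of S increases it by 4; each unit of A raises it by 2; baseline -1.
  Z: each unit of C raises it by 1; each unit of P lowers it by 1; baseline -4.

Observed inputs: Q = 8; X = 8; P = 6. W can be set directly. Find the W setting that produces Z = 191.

W = 5

Intervening on W fixes its value directly, overriding its dependence on Q.
Substituting into the A equation gives A = 2*W - 31.
This gives S = -4*W + 81.
Substituting into the C equation gives C = -12*W + 261.
This gives Z = -12*W + 251.
Solve -12*W + 251 = 191: W = (191 - 251) / -12 = 5.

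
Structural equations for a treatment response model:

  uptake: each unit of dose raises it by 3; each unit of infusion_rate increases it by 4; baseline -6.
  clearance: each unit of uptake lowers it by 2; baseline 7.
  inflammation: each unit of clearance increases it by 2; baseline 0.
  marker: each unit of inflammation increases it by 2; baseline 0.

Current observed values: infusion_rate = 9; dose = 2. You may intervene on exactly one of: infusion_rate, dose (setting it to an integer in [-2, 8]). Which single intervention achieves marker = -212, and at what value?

set dose = 0

Intervening on infusion_rate: marker = -32*infusion_rate + 28. Reaching -212 requires infusion_rate = 15/2, not an integer.
Intervening on dose: with other inputs at their observed values, marker = -24*dose - 212. Solving for -212 gives dose = 0, within [-2, 8].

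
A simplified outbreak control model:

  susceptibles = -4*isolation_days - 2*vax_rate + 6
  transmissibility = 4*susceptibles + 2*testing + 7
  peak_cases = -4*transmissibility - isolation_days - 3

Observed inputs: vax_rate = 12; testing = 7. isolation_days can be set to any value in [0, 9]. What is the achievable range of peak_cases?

Substituting into the susceptibles equation gives susceptibles = -4*isolation_days - 18.
Substituting into the transmissibility equation gives transmissibility = -16*isolation_days - 51.
Substituting into the peak_cases equation gives peak_cases = 63*isolation_days + 201.
Linear in isolation_days, so extremes are at the endpoints: isolation_days = 0 gives peak_cases = 201; isolation_days = 9 gives peak_cases = 768.

201 to 768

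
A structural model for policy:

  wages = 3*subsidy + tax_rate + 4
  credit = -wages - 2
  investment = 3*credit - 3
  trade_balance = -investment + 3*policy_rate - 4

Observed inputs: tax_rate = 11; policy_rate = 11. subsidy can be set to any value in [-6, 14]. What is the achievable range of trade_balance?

Substituting into the wages equation gives wages = 3*subsidy + 15.
Substituting into the credit equation gives credit = -3*subsidy - 17.
investment becomes -9*subsidy - 54.
Substituting into the trade_balance equation gives trade_balance = 9*subsidy + 83.
Linear in subsidy, so extremes are at the endpoints: subsidy = -6 gives trade_balance = 29; subsidy = 14 gives trade_balance = 209.

29 to 209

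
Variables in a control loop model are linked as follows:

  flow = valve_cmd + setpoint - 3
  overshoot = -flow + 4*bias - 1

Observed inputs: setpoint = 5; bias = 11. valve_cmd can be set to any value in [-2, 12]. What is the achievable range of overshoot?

29 to 43

Substituting into the flow equation gives flow = valve_cmd + 2.
Substituting into the overshoot equation gives overshoot = -valve_cmd + 41.
Linear in valve_cmd, so extremes are at the endpoints: valve_cmd = -2 gives overshoot = 43; valve_cmd = 12 gives overshoot = 29.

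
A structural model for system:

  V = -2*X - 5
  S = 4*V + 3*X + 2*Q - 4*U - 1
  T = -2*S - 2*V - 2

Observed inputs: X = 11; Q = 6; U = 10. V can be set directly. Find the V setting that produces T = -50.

V = 4

Intervening on V fixes its value directly, overriding its dependence on X.
Substituting into the S equation gives S = 4*V + 4.
This gives T = -10*V - 10.
Solve -10*V - 10 = -50: V = (-50 + 10) / -10 = 4.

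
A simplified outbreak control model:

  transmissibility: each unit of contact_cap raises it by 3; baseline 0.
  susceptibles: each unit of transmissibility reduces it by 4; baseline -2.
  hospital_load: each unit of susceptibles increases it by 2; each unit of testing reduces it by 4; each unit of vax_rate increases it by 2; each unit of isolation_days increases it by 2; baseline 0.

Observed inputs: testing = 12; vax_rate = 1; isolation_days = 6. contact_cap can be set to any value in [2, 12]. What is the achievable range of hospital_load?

-326 to -86

Substituting into the susceptibles equation gives susceptibles = -12*contact_cap - 2.
Substituting into the hospital_load equation gives hospital_load = -24*contact_cap - 38.
Linear in contact_cap, so extremes are at the endpoints: contact_cap = 2 gives hospital_load = -86; contact_cap = 12 gives hospital_load = -326.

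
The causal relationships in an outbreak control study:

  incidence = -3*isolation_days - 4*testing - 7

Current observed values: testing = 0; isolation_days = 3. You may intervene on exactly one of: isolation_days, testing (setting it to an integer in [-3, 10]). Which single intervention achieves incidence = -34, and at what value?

set isolation_days = 9

Intervening on isolation_days: with other inputs at their observed values, incidence = -3*isolation_days - 7. Solving for -34 gives isolation_days = 9, within [-3, 10].
Intervening on testing: incidence = -4*testing - 16. Reaching -34 requires testing = 9/2, not an integer.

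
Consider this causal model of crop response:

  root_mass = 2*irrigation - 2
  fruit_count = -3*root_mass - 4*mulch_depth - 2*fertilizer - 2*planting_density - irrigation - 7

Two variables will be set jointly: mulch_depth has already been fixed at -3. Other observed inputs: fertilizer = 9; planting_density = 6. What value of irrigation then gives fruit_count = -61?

irrigation = 6

With mulch_depth held at -3:
Substituting into the fruit_count equation gives fruit_count = -7*irrigation - 19.
Solve -7*irrigation - 19 = -61: irrigation = (-61 + 19) / -7 = 6.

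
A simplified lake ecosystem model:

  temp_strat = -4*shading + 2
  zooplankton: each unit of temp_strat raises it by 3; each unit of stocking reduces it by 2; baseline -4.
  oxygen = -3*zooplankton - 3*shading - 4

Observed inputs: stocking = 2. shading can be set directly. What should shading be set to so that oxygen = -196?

shading = -6

Substituting into the zooplankton equation gives zooplankton = -12*shading - 2.
oxygen becomes 33*shading + 2.
Solve 33*shading + 2 = -196: shading = (-196 - 2) / 33 = -6.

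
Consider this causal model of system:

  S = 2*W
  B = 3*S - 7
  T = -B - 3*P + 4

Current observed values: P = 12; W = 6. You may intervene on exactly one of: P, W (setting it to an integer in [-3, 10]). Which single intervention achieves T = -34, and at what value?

set P = 3

Intervening on P: with other inputs at their observed values, T = -3*P - 25. Solving for -34 gives P = 3, within [-3, 10].
Intervening on W: T = -6*W - 25. Reaching -34 requires W = 3/2, not an integer.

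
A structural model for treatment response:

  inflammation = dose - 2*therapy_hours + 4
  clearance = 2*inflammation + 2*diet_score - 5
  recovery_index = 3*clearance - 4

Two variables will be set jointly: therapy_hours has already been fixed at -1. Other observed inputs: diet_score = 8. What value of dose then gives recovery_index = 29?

dose = -6

With therapy_hours held at -1:
Substituting into the inflammation equation gives inflammation = dose + 6.
Substituting into the clearance equation gives clearance = 2*dose + 23.
recovery_index becomes 6*dose + 65.
Solve 6*dose + 65 = 29: dose = (29 - 65) / 6 = -6.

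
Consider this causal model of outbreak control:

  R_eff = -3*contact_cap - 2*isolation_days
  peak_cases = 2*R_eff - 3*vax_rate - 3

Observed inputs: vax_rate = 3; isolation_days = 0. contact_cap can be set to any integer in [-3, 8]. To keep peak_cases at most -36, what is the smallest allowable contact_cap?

Substituting into the R_eff equation gives R_eff = -3*contact_cap.
This gives peak_cases = -6*contact_cap - 12.
Require -6*contact_cap - 12 ≤ -36, so contact_cap ≥ 4.
The smallest integer in [-3, 8] satisfying this is 4.

contact_cap = 4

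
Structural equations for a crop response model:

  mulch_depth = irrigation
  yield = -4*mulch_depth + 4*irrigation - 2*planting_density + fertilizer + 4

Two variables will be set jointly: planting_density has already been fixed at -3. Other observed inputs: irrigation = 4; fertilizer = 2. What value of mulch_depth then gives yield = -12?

With planting_density held at -3:
Intervening on mulch_depth fixes its value directly, overriding its dependence on irrigation.
Substituting into the yield equation gives yield = -4*mulch_depth + 28.
Solve -4*mulch_depth + 28 = -12: mulch_depth = (-12 - 28) / -4 = 10.

mulch_depth = 10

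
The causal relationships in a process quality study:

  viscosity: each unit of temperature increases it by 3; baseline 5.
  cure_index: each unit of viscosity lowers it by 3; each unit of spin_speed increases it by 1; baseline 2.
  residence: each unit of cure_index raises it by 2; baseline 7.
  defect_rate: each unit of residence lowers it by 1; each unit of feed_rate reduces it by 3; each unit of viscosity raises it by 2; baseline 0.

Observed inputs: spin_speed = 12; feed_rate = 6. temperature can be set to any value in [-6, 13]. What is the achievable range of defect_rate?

-157 to 299

Substituting into the cure_index equation gives cure_index = -9*temperature - 1.
This gives residence = -18*temperature + 5.
defect_rate becomes 24*temperature - 13.
Linear in temperature, so extremes are at the endpoints: temperature = -6 gives defect_rate = -157; temperature = 13 gives defect_rate = 299.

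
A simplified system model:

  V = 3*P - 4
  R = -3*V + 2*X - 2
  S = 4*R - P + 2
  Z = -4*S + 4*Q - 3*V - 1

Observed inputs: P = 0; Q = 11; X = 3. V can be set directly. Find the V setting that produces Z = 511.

Intervening on V fixes its value directly, overriding its dependence on P.
Substituting into the R equation gives R = -3*V + 4.
Substituting into the S equation gives S = -12*V + 18.
Substituting into the Z equation gives Z = 45*V - 29.
Solve 45*V - 29 = 511: V = (511 + 29) / 45 = 12.

V = 12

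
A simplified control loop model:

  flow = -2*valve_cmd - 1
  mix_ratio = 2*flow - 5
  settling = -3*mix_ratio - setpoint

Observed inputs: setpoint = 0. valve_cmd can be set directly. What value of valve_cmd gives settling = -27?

valve_cmd = -4

Substituting into the mix_ratio equation gives mix_ratio = -4*valve_cmd - 7.
Substituting into the settling equation gives settling = 12*valve_cmd + 21.
Solve 12*valve_cmd + 21 = -27: valve_cmd = (-27 - 21) / 12 = -4.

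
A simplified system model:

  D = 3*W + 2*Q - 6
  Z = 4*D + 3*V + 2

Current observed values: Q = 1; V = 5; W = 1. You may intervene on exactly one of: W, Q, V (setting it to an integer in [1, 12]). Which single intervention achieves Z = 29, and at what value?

Intervening on W: Z = 12*W + 1. Reaching 29 requires W = 7/3, not an integer.
Intervening on Q: with other inputs at their observed values, Z = 8*Q + 5. Solving for 29 gives Q = 3, within [1, 12].
Intervening on V: Z = 3*V - 2. Reaching 29 requires V = 31/3, not an integer.

set Q = 3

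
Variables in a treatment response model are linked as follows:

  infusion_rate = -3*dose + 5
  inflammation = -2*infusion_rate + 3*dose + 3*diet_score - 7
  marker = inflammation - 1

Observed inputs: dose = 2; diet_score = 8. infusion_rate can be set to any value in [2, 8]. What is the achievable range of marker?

6 to 18

Intervening on infusion_rate fixes its value directly, overriding its dependence on dose.
Substituting into the inflammation equation gives inflammation = -2*infusion_rate + 23.
Substituting into the marker equation gives marker = -2*infusion_rate + 22.
Linear in infusion_rate, so extremes are at the endpoints: infusion_rate = 2 gives marker = 18; infusion_rate = 8 gives marker = 6.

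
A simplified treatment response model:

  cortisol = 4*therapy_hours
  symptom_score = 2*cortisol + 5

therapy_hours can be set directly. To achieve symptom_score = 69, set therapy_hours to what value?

therapy_hours = 8

Substituting into the symptom_score equation gives symptom_score = 8*therapy_hours + 5.
Solve 8*therapy_hours + 5 = 69: therapy_hours = (69 - 5) / 8 = 8.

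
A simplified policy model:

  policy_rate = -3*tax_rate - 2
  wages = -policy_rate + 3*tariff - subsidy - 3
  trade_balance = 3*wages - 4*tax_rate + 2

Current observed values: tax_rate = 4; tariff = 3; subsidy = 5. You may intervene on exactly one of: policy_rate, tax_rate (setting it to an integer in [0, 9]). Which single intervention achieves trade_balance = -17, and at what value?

Intervening on policy_rate: with other inputs at their observed values, trade_balance = -3*policy_rate - 11. Solving for -17 gives policy_rate = 2, within [0, 9].
Intervening on tax_rate: trade_balance = 5*tax_rate + 11. Reaching -17 requires tax_rate = -28/5, not an integer.

set policy_rate = 2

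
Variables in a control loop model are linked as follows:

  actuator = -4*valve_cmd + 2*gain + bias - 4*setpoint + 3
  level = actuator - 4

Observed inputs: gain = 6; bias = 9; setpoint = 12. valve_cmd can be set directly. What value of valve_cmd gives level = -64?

valve_cmd = 9

Substituting into the actuator equation gives actuator = -4*valve_cmd - 24.
This gives level = -4*valve_cmd - 28.
Solve -4*valve_cmd - 28 = -64: valve_cmd = (-64 + 28) / -4 = 9.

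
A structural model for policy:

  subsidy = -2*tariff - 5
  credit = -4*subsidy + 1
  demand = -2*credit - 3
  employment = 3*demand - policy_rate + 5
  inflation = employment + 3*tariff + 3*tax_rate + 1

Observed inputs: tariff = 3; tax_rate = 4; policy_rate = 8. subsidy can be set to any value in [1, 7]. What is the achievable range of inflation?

28 to 172

Intervening on subsidy fixes its value directly, overriding its dependence on tariff.
Substituting into the demand equation gives demand = 8*subsidy - 5.
Substituting into the employment equation gives employment = 24*subsidy - 18.
inflation becomes 24*subsidy + 4.
Linear in subsidy, so extremes are at the endpoints: subsidy = 1 gives inflation = 28; subsidy = 7 gives inflation = 172.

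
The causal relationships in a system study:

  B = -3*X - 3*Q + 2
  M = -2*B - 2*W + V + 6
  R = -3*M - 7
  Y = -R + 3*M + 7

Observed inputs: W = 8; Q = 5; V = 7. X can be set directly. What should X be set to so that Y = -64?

Substituting into the B equation gives B = -3*X - 13.
This gives M = 6*X + 23.
This gives R = -18*X - 76.
Substituting into the Y equation gives Y = 36*X + 152.
Solve 36*X + 152 = -64: X = (-64 - 152) / 36 = -6.

X = -6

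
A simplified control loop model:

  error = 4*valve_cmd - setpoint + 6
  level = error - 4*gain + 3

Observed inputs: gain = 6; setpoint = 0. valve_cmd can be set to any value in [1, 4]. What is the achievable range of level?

-11 to 1

Substituting into the error equation gives error = 4*valve_cmd + 6.
So level = 4*valve_cmd - 15.
Linear in valve_cmd, so extremes are at the endpoints: valve_cmd = 1 gives level = -11; valve_cmd = 4 gives level = 1.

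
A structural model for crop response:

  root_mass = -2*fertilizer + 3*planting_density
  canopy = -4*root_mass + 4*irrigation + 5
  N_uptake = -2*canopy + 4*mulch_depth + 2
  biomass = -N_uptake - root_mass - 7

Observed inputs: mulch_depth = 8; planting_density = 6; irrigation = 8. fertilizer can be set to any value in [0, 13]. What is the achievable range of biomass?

-129 to 105

Substituting into the root_mass equation gives root_mass = -2*fertilizer + 18.
canopy becomes 8*fertilizer - 35.
N_uptake becomes -16*fertilizer + 104.
This gives biomass = 18*fertilizer - 129.
Linear in fertilizer, so extremes are at the endpoints: fertilizer = 0 gives biomass = -129; fertilizer = 13 gives biomass = 105.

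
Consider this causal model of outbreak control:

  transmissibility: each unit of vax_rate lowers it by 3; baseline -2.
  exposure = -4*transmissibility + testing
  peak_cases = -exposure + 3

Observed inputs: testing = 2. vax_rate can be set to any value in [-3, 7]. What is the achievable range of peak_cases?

-91 to 29

Substituting into the exposure equation gives exposure = 12*vax_rate + 10.
Substituting into the peak_cases equation gives peak_cases = -12*vax_rate - 7.
Linear in vax_rate, so extremes are at the endpoints: vax_rate = -3 gives peak_cases = 29; vax_rate = 7 gives peak_cases = -91.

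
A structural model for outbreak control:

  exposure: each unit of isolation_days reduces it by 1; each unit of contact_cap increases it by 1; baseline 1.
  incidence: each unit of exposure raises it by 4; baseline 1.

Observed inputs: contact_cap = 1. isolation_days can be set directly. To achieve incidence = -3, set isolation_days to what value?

isolation_days = 3

Substituting into the exposure equation gives exposure = -isolation_days + 2.
Substituting into the incidence equation gives incidence = -4*isolation_days + 9.
Solve -4*isolation_days + 9 = -3: isolation_days = (-3 - 9) / -4 = 3.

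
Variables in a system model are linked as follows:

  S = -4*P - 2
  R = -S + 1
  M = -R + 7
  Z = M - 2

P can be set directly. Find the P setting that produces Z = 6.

P = -1

Substituting into the R equation gives R = 4*P + 3.
Substituting into the M equation gives M = -4*P + 4.
Substituting into the Z equation gives Z = -4*P + 2.
Solve -4*P + 2 = 6: P = (6 - 2) / -4 = -1.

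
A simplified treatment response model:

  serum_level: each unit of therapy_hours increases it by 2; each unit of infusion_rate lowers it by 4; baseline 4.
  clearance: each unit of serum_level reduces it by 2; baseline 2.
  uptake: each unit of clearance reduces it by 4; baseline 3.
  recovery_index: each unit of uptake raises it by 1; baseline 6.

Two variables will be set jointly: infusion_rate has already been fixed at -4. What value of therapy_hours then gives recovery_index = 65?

With infusion_rate held at -4:
Substituting into the serum_level equation gives serum_level = 2*therapy_hours + 20.
Substituting into the clearance equation gives clearance = -4*therapy_hours - 38.
This gives uptake = 16*therapy_hours + 155.
Substituting into the recovery_index equation gives recovery_index = 16*therapy_hours + 161.
Solve 16*therapy_hours + 161 = 65: therapy_hours = (65 - 161) / 16 = -6.

therapy_hours = -6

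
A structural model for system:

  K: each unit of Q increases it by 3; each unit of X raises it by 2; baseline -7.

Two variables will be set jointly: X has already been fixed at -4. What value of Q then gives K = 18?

Q = 11

With X held at -4:
Substituting into the K equation gives K = 3*Q - 15.
Solve 3*Q - 15 = 18: Q = (18 + 15) / 3 = 11.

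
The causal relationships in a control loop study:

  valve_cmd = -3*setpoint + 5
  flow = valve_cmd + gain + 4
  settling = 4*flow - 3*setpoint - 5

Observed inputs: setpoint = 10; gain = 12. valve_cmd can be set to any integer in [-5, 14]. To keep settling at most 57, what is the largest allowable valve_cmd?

valve_cmd = 7

Intervening on valve_cmd fixes its value directly, overriding its dependence on setpoint.
Substituting into the flow equation gives flow = valve_cmd + 16.
Substituting into the settling equation gives settling = 4*valve_cmd + 29.
Require 4*valve_cmd + 29 ≤ 57, so valve_cmd ≤ 7.
The largest integer in [-5, 14] satisfying this is 7.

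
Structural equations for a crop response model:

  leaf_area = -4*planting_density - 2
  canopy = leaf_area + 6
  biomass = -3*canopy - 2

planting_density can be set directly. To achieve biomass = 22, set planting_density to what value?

planting_density = 3

Substituting into the canopy equation gives canopy = -4*planting_density + 4.
Substituting into the biomass equation gives biomass = 12*planting_density - 14.
Solve 12*planting_density - 14 = 22: planting_density = (22 + 14) / 12 = 3.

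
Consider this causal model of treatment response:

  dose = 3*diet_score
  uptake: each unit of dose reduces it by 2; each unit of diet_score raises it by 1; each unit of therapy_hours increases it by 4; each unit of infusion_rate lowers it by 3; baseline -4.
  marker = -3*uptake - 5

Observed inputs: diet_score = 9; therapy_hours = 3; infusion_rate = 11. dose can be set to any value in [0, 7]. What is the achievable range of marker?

43 to 85

Intervening on dose fixes its value directly, overriding its dependence on diet_score.
Substituting into the uptake equation gives uptake = -2*dose - 16.
This gives marker = 6*dose + 43.
Linear in dose, so extremes are at the endpoints: dose = 0 gives marker = 43; dose = 7 gives marker = 85.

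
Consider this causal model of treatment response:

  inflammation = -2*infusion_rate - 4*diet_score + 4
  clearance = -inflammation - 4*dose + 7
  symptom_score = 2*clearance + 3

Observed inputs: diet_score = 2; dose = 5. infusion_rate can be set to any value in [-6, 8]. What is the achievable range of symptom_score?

-39 to 17

Substituting into the inflammation equation gives inflammation = -2*infusion_rate - 4.
Substituting into the clearance equation gives clearance = 2*infusion_rate - 9.
symptom_score becomes 4*infusion_rate - 15.
Linear in infusion_rate, so extremes are at the endpoints: infusion_rate = -6 gives symptom_score = -39; infusion_rate = 8 gives symptom_score = 17.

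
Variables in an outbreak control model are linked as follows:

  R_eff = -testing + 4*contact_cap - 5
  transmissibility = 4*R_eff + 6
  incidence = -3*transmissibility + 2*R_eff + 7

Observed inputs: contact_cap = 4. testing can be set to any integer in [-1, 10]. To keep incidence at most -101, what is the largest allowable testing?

testing = 2

Substituting into the R_eff equation gives R_eff = -testing + 11.
transmissibility becomes -4*testing + 50.
Substituting into the incidence equation gives incidence = 10*testing - 121.
Require 10*testing - 121 ≤ -101, so testing ≤ 2.
The largest integer in [-1, 10] satisfying this is 2.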